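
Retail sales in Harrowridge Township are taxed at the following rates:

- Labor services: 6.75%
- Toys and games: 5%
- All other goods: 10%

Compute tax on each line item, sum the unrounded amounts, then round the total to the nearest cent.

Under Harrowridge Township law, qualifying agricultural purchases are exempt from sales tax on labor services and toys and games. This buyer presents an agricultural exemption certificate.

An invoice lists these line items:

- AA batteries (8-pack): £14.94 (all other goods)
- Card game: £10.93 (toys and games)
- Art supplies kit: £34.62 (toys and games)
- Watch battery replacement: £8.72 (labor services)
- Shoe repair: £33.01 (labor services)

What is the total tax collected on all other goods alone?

£1.49

AA batteries (8-pack) £14.94: all other goods → 10% → £1.494
Tax on all other goods: unrounded sum = £1.494 → £1.49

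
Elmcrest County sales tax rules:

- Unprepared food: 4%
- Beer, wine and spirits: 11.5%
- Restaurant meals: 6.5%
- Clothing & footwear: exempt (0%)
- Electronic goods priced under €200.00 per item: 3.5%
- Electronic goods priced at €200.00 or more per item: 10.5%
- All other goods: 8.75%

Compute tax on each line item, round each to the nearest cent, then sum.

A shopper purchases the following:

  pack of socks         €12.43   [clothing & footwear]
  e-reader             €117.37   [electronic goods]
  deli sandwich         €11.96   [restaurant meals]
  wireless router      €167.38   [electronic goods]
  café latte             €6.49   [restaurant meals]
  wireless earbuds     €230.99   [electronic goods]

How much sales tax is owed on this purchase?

Pack of socks €12.43: clothing & footwear → 0% → €0.00
E-reader €117.37: electronic goods, under €200.00 → 3.5% → €4.11
Deli sandwich €11.96: restaurant meals → 6.5% → €0.78
Wireless router €167.38: electronic goods, under €200.00 → 3.5% → €5.86
Café latte €6.49: restaurant meals → 6.5% → €0.42
Wireless earbuds €230.99: electronic goods, €200.00 or more → 10.5% → €24.25
Total tax = €4.11 + €0.78 + €5.86 + €0.42 + €24.25 = €35.42

€35.42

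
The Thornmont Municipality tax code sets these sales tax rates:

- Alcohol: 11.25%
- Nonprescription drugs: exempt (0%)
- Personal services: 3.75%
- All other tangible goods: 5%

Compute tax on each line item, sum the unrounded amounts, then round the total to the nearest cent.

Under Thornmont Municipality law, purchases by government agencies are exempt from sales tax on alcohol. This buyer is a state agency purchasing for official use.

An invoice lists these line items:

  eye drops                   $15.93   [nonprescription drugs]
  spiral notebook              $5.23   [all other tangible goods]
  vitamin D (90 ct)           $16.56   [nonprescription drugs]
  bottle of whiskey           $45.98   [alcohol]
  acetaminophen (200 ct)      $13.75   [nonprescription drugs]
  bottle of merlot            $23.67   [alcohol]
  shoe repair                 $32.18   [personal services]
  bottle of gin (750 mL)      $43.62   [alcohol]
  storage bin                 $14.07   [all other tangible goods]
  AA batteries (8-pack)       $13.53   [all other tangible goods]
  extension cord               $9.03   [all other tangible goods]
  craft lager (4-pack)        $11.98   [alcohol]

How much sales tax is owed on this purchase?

$3.30

Eye drops $15.93: nonprescription drugs → 0% → $0.00
Spiral notebook $5.23: all other tangible goods → 5% → $0.2615
Vitamin D (90 ct) $16.56: nonprescription drugs → 0% → $0.00
Bottle of whiskey $45.98: alcohol, buyer-exempt → 0% → $0.00
Acetaminophen (200 ct) $13.75: nonprescription drugs → 0% → $0.00
Bottle of merlot $23.67: alcohol, buyer-exempt → 0% → $0.00
Shoe repair $32.18: personal services → 3.75% → $1.20675
Bottle of gin (750 mL) $43.62: alcohol, buyer-exempt → 0% → $0.00
Storage bin $14.07: all other tangible goods → 5% → $0.7035
AA batteries (8-pack) $13.53: all other tangible goods → 5% → $0.6765
Extension cord $9.03: all other tangible goods → 5% → $0.4515
Craft lager (4-pack) $11.98: alcohol, buyer-exempt → 0% → $0.00
Unrounded tax sum = $3.29975 → $3.30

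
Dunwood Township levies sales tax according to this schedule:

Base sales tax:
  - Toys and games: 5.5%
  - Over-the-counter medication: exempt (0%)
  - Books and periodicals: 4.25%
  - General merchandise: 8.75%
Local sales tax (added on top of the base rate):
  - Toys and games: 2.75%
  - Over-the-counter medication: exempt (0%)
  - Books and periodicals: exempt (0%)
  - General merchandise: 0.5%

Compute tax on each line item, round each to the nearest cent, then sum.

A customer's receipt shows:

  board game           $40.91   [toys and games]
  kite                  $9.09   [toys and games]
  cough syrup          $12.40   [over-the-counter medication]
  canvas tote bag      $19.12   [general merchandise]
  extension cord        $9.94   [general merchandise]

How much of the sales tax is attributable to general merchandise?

$2.69

Canvas tote bag $19.12: general merchandise → 8.75% + 0.5% local = 9.25% → $1.77
Extension cord $9.94: general merchandise → 8.75% + 0.5% local = 9.25% → $0.92
Tax on general merchandise = $1.77 + $0.92 = $2.69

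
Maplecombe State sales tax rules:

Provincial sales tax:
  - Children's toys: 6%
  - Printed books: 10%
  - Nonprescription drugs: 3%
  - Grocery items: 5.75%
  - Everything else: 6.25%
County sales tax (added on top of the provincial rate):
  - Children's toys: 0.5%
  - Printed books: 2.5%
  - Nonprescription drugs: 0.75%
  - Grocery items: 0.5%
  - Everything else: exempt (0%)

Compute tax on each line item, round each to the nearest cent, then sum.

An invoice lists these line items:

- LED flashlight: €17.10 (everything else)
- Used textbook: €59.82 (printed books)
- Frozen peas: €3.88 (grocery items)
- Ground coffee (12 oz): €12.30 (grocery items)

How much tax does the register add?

€9.56

LED flashlight €17.10: everything else → 6.25% + 0% county = 6.25% → €1.07
Used textbook €59.82: printed books → 10% + 2.5% county = 12.5% → €7.48
Frozen peas €3.88: grocery items → 5.75% + 0.5% county = 6.25% → €0.24
Ground coffee (12 oz) €12.30: grocery items → 5.75% + 0.5% county = 6.25% → €0.77
Total tax = €1.07 + €7.48 + €0.24 + €0.77 = €9.56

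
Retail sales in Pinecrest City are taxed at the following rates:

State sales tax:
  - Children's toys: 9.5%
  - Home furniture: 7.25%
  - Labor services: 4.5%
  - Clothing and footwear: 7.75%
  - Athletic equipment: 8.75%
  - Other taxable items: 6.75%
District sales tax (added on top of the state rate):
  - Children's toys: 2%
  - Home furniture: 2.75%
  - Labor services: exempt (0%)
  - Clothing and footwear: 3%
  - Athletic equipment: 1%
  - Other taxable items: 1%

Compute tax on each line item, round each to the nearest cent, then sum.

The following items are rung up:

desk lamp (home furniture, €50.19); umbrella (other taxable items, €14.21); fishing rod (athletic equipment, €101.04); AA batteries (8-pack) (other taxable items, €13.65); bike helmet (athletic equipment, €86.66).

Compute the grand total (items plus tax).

€291.23

Desk lamp €50.19: home furniture → 7.25% + 2.75% district = 10% → €5.02
Umbrella €14.21: other taxable items → 6.75% + 1% district = 7.75% → €1.10
Fishing rod €101.04: athletic equipment → 8.75% + 1% district = 9.75% → €9.85
AA batteries (8-pack) €13.65: other taxable items → 6.75% + 1% district = 7.75% → €1.06
Bike helmet €86.66: athletic equipment → 8.75% + 1% district = 9.75% → €8.45
Subtotal = €265.75; tax = €25.48; total due = €291.23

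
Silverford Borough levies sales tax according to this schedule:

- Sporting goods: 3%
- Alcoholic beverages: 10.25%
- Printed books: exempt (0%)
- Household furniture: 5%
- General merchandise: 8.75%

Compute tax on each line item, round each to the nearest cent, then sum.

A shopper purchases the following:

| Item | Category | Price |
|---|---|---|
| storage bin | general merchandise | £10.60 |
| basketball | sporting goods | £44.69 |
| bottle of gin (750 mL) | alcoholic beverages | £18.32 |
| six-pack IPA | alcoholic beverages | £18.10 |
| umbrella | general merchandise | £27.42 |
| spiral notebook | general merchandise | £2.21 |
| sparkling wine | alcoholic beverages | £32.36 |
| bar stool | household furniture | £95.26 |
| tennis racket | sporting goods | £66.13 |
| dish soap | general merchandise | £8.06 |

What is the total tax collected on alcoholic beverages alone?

Bottle of gin (750 mL) £18.32: alcoholic beverages → 10.25% → £1.88
Six-pack IPA £18.10: alcoholic beverages → 10.25% → £1.86
Sparkling wine £32.36: alcoholic beverages → 10.25% → £3.32
Tax on alcoholic beverages = £1.88 + £1.86 + £3.32 = £7.06

£7.06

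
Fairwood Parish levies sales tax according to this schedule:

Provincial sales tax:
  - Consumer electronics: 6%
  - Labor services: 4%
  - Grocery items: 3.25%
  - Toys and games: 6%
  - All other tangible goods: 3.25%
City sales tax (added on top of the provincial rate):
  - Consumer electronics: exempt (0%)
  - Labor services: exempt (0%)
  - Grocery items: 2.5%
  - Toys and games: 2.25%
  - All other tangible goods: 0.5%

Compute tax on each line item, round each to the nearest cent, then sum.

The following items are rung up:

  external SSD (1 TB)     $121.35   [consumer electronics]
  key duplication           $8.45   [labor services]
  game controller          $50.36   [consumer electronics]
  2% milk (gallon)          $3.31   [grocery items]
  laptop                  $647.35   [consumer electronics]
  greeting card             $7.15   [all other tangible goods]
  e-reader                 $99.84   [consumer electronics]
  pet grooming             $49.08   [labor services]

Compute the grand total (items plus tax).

$1044.78

External SSD (1 TB) $121.35: consumer electronics → 6% + 0% city = 6% → $7.28
Key duplication $8.45: labor services → 4% + 0% city = 4% → $0.34
Game controller $50.36: consumer electronics → 6% + 0% city = 6% → $3.02
2% milk (gallon) $3.31: grocery items → 3.25% + 2.5% city = 5.75% → $0.19
Laptop $647.35: consumer electronics → 6% + 0% city = 6% → $38.84
Greeting card $7.15: all other tangible goods → 3.25% + 0.5% city = 3.75% → $0.27
E-reader $99.84: consumer electronics → 6% + 0% city = 6% → $5.99
Pet grooming $49.08: labor services → 4% + 0% city = 4% → $1.96
Subtotal = $986.89; tax = $57.89; total due = $1044.78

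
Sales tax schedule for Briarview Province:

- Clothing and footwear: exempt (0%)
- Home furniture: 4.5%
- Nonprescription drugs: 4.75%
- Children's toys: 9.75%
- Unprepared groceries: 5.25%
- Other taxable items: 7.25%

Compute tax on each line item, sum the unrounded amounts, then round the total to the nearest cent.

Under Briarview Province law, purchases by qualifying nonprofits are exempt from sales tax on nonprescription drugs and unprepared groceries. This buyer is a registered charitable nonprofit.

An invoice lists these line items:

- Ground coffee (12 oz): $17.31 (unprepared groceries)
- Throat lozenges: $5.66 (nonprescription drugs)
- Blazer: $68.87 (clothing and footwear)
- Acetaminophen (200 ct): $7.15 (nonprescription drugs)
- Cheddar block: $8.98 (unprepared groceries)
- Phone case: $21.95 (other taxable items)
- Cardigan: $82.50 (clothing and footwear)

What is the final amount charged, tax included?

Ground coffee (12 oz) $17.31: unprepared groceries, buyer-exempt → 0% → $0.00
Throat lozenges $5.66: nonprescription drugs, buyer-exempt → 0% → $0.00
Blazer $68.87: clothing and footwear → 0% → $0.00
Acetaminophen (200 ct) $7.15: nonprescription drugs, buyer-exempt → 0% → $0.00
Cheddar block $8.98: unprepared groceries, buyer-exempt → 0% → $0.00
Phone case $21.95: other taxable items → 7.25% → $1.591375
Cardigan $82.50: clothing and footwear → 0% → $0.00
Subtotal = $212.42; unrounded tax = $1.591375 → $1.59; total due = $214.01

$214.01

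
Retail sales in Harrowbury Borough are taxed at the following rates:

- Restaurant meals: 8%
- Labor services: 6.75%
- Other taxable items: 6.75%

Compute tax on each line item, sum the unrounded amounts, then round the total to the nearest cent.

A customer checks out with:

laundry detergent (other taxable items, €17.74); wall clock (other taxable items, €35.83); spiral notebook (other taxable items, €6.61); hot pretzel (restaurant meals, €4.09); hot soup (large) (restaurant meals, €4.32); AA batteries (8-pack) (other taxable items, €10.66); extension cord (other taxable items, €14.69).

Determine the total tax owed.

Laundry detergent €17.74: other taxable items → 6.75% → €1.19745
Wall clock €35.83: other taxable items → 6.75% → €2.418525
Spiral notebook €6.61: other taxable items → 6.75% → €0.446175
Hot pretzel €4.09: restaurant meals → 8% → €0.3272
Hot soup (large) €4.32: restaurant meals → 8% → €0.3456
AA batteries (8-pack) €10.66: other taxable items → 6.75% → €0.71955
Extension cord €14.69: other taxable items → 6.75% → €0.991575
Unrounded tax sum = €6.446075 → €6.45

€6.45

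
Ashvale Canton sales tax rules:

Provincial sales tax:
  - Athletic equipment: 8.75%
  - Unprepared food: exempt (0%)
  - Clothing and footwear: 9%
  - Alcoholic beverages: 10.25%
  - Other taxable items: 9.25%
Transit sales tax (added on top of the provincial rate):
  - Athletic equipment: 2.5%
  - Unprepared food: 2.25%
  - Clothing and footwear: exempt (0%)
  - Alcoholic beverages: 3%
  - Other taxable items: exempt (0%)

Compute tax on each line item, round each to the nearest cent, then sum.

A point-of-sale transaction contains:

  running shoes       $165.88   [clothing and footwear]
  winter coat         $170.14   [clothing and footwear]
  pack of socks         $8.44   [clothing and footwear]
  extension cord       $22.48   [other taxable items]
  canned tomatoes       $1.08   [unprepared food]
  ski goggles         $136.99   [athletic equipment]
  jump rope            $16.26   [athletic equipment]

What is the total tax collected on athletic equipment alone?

Ski goggles $136.99: athletic equipment → 8.75% + 2.5% transit = 11.25% → $15.41
Jump rope $16.26: athletic equipment → 8.75% + 2.5% transit = 11.25% → $1.83
Tax on athletic equipment = $15.41 + $1.83 = $17.24

$17.24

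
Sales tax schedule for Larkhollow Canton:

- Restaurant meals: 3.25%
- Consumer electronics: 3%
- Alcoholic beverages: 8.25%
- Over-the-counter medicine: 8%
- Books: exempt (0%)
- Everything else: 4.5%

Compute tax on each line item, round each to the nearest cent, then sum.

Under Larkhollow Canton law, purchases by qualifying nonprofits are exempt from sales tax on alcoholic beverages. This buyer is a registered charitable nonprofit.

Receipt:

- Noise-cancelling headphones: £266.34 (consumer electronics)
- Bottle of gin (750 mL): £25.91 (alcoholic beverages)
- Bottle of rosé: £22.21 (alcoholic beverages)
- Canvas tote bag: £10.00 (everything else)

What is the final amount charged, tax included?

Noise-cancelling headphones £266.34: consumer electronics → 3% → £7.99
Bottle of gin (750 mL) £25.91: alcoholic beverages, buyer-exempt → 0% → £0.00
Bottle of rosé £22.21: alcoholic beverages, buyer-exempt → 0% → £0.00
Canvas tote bag £10.00: everything else → 4.5% → £0.45
Subtotal = £324.46; tax = £8.44; total due = £332.90

£332.90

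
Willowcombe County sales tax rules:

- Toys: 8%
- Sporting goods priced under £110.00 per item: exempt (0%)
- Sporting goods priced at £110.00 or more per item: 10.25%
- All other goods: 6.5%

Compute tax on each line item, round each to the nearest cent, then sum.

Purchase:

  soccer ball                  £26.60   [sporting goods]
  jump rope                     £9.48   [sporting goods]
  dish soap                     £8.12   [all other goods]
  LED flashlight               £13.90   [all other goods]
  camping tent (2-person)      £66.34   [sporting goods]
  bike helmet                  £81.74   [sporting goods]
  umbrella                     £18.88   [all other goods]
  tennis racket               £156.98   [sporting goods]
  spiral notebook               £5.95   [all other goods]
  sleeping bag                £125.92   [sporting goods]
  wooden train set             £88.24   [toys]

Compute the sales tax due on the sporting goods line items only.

£29.00

Soccer ball £26.60: sporting goods, under £110.00 → 0% → £0.00
Jump rope £9.48: sporting goods, under £110.00 → 0% → £0.00
Camping tent (2-person) £66.34: sporting goods, under £110.00 → 0% → £0.00
Bike helmet £81.74: sporting goods, under £110.00 → 0% → £0.00
Tennis racket £156.98: sporting goods, £110.00 or more → 10.25% → £16.09
Sleeping bag £125.92: sporting goods, £110.00 or more → 10.25% → £12.91
Tax on sporting goods = £0.00 + £0.00 + £0.00 + £0.00 + £16.09 + £12.91 = £29.00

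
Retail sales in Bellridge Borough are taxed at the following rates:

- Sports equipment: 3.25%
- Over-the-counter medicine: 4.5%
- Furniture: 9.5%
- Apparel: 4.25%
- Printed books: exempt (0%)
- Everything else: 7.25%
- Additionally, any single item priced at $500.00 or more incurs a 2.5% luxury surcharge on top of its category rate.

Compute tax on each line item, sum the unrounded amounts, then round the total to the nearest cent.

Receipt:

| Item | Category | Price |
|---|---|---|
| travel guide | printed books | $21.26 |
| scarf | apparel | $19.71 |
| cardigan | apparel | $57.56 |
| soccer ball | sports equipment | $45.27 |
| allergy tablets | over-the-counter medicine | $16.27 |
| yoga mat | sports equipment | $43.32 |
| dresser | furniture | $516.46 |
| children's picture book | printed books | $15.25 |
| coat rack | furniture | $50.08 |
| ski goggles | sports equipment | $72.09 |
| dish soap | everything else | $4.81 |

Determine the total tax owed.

Travel guide $21.26: printed books → 0% → $0.00
Scarf $19.71: apparel → 4.25% → $0.837675
Cardigan $57.56: apparel → 4.25% → $2.4463
Soccer ball $45.27: sports equipment → 3.25% → $1.471275
Allergy tablets $16.27: over-the-counter medicine → 4.5% → $0.73215
Yoga mat $43.32: sports equipment → 3.25% → $1.4079
Dresser $516.46: furniture → 9.5% + 2.5% surcharge = 12% → $61.9752
Children's picture book $15.25: printed books → 0% → $0.00
Coat rack $50.08: furniture → 9.5% → $4.7576
Ski goggles $72.09: sports equipment → 3.25% → $2.342925
Dish soap $4.81: everything else → 7.25% → $0.348725
Unrounded tax sum = $76.31975 → $76.32

$76.32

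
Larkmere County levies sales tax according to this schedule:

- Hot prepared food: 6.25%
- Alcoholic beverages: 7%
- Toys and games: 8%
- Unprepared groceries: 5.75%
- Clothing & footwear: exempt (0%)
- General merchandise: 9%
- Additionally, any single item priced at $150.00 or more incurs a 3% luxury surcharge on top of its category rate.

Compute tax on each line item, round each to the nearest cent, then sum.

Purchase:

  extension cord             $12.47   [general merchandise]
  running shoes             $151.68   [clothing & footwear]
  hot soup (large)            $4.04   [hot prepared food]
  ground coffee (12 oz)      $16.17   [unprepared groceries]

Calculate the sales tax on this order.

$6.85

Extension cord $12.47: general merchandise → 9% → $1.12
Running shoes $151.68: clothing & footwear → 0% + 3% surcharge = 3% → $4.55
Hot soup (large) $4.04: hot prepared food → 6.25% → $0.25
Ground coffee (12 oz) $16.17: unprepared groceries → 5.75% → $0.93
Total tax = $1.12 + $4.55 + $0.25 + $0.93 = $6.85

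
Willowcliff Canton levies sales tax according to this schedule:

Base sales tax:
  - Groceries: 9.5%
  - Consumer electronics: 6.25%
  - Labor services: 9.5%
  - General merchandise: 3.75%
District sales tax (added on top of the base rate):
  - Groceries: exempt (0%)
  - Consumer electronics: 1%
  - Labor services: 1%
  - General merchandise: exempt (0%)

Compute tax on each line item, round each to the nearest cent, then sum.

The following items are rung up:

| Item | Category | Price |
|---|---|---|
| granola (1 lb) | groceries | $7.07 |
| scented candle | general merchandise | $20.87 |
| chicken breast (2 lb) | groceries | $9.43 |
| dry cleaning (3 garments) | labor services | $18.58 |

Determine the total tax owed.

Granola (1 lb) $7.07: groceries → 9.5% + 0% district = 9.5% → $0.67
Scented candle $20.87: general merchandise → 3.75% + 0% district = 3.75% → $0.78
Chicken breast (2 lb) $9.43: groceries → 9.5% + 0% district = 9.5% → $0.90
Dry cleaning (3 garments) $18.58: labor services → 9.5% + 1% district = 10.5% → $1.95
Total tax = $0.67 + $0.78 + $0.90 + $1.95 = $4.30

$4.30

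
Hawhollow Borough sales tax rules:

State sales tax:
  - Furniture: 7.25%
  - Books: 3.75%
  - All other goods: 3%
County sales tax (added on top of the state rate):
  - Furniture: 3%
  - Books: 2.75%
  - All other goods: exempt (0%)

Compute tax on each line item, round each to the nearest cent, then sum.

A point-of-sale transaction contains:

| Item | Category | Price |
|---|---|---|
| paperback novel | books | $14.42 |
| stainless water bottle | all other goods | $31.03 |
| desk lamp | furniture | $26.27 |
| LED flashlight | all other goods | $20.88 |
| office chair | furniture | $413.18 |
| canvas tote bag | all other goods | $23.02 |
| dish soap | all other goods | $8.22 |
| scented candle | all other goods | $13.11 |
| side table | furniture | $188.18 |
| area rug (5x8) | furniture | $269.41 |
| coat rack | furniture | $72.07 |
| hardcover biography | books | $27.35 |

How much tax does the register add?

Paperback novel $14.42: books → 3.75% + 2.75% county = 6.5% → $0.94
Stainless water bottle $31.03: all other goods → 3% + 0% county = 3% → $0.93
Desk lamp $26.27: furniture → 7.25% + 3% county = 10.25% → $2.69
LED flashlight $20.88: all other goods → 3% + 0% county = 3% → $0.63
Office chair $413.18: furniture → 7.25% + 3% county = 10.25% → $42.35
Canvas tote bag $23.02: all other goods → 3% + 0% county = 3% → $0.69
Dish soap $8.22: all other goods → 3% + 0% county = 3% → $0.25
Scented candle $13.11: all other goods → 3% + 0% county = 3% → $0.39
Side table $188.18: furniture → 7.25% + 3% county = 10.25% → $19.29
Area rug (5x8) $269.41: furniture → 7.25% + 3% county = 10.25% → $27.61
Coat rack $72.07: furniture → 7.25% + 3% county = 10.25% → $7.39
Hardcover biography $27.35: books → 3.75% + 2.75% county = 6.5% → $1.78
Total tax = $0.94 + $0.93 + $2.69 + $0.63 + $42.35 + $0.69 + $0.25 + $0.39 + $19.29 + $27.61 + $7.39 + $1.78 = $104.94

$104.94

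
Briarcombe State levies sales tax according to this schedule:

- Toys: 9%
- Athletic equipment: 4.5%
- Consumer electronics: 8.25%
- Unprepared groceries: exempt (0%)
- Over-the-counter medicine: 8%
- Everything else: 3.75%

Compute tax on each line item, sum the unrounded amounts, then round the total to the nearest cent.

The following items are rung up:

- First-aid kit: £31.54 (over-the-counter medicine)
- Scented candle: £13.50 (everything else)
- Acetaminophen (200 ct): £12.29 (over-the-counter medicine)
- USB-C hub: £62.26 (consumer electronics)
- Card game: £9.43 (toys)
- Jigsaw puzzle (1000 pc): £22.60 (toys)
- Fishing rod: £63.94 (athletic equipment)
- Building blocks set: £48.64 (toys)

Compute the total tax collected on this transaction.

£19.29

First-aid kit £31.54: over-the-counter medicine → 8% → £2.5232
Scented candle £13.50: everything else → 3.75% → £0.50625
Acetaminophen (200 ct) £12.29: over-the-counter medicine → 8% → £0.9832
USB-C hub £62.26: consumer electronics → 8.25% → £5.13645
Card game £9.43: toys → 9% → £0.8487
Jigsaw puzzle (1000 pc) £22.60: toys → 9% → £2.034
Fishing rod £63.94: athletic equipment → 4.5% → £2.8773
Building blocks set £48.64: toys → 9% → £4.3776
Unrounded tax sum = £19.2867 → £19.29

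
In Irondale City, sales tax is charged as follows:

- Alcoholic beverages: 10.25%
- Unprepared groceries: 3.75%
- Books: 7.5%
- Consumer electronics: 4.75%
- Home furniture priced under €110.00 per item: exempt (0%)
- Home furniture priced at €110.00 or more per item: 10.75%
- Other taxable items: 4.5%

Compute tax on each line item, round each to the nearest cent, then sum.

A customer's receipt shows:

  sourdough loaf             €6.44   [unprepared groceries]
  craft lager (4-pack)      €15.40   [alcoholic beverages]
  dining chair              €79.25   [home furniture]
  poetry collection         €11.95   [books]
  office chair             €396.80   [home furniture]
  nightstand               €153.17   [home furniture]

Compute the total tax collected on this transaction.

€61.85

Sourdough loaf €6.44: unprepared groceries → 3.75% → €0.24
Craft lager (4-pack) €15.40: alcoholic beverages → 10.25% → €1.58
Dining chair €79.25: home furniture, under €110.00 → 0% → €0.00
Poetry collection €11.95: books → 7.5% → €0.90
Office chair €396.80: home furniture, €110.00 or more → 10.75% → €42.66
Nightstand €153.17: home furniture, €110.00 or more → 10.75% → €16.47
Total tax = €0.24 + €1.58 + €0.90 + €42.66 + €16.47 = €61.85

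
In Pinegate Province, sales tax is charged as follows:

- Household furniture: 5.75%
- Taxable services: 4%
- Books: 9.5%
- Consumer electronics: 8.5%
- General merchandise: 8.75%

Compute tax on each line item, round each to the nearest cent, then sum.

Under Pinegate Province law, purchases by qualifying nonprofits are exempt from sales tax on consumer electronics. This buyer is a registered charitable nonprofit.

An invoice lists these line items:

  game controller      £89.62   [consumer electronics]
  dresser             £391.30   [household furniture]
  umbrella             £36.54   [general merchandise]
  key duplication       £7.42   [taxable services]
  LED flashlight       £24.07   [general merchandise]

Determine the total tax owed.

Game controller £89.62: consumer electronics, buyer-exempt → 0% → £0.00
Dresser £391.30: household furniture → 5.75% → £22.50
Umbrella £36.54: general merchandise → 8.75% → £3.20
Key duplication £7.42: taxable services → 4% → £0.30
LED flashlight £24.07: general merchandise → 8.75% → £2.11
Total tax = £22.50 + £3.20 + £0.30 + £2.11 = £28.11

£28.11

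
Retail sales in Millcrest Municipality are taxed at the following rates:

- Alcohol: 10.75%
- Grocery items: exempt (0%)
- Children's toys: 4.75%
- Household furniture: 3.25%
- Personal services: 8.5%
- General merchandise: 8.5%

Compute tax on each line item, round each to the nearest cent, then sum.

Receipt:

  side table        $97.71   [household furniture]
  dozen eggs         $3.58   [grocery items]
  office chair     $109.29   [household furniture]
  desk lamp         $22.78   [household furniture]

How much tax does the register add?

Side table $97.71: household furniture → 3.25% → $3.18
Dozen eggs $3.58: grocery items → 0% → $0.00
Office chair $109.29: household furniture → 3.25% → $3.55
Desk lamp $22.78: household furniture → 3.25% → $0.74
Total tax = $3.18 + $3.55 + $0.74 = $7.47

$7.47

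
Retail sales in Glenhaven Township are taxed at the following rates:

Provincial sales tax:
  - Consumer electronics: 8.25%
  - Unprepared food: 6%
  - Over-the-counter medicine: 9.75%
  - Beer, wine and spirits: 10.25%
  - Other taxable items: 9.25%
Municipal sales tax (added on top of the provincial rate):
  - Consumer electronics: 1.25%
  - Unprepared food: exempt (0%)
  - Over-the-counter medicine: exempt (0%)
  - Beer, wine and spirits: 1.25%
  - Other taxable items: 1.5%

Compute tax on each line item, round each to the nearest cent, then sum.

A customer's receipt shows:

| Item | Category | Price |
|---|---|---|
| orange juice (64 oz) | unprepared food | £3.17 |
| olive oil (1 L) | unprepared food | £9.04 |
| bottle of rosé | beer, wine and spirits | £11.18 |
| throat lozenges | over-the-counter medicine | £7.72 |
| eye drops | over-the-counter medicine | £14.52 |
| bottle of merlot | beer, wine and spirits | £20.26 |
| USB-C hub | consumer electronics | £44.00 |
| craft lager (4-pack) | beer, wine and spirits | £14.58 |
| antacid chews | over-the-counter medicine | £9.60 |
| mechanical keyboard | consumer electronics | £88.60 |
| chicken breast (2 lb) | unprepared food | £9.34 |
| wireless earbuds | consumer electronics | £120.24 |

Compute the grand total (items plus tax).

£385.97

Orange juice (64 oz) £3.17: unprepared food → 6% + 0% municipal = 6% → £0.19
Olive oil (1 L) £9.04: unprepared food → 6% + 0% municipal = 6% → £0.54
Bottle of rosé £11.18: beer, wine and spirits → 10.25% + 1.25% municipal = 11.5% → £1.29
Throat lozenges £7.72: over-the-counter medicine → 9.75% + 0% municipal = 9.75% → £0.75
Eye drops £14.52: over-the-counter medicine → 9.75% + 0% municipal = 9.75% → £1.42
Bottle of merlot £20.26: beer, wine and spirits → 10.25% + 1.25% municipal = 11.5% → £2.33
USB-C hub £44.00: consumer electronics → 8.25% + 1.25% municipal = 9.5% → £4.18
Craft lager (4-pack) £14.58: beer, wine and spirits → 10.25% + 1.25% municipal = 11.5% → £1.68
Antacid chews £9.60: over-the-counter medicine → 9.75% + 0% municipal = 9.75% → £0.94
Mechanical keyboard £88.60: consumer electronics → 8.25% + 1.25% municipal = 9.5% → £8.42
Chicken breast (2 lb) £9.34: unprepared food → 6% + 0% municipal = 6% → £0.56
Wireless earbuds £120.24: consumer electronics → 8.25% + 1.25% municipal = 9.5% → £11.42
Subtotal = £352.25; tax = £33.72; total due = £385.97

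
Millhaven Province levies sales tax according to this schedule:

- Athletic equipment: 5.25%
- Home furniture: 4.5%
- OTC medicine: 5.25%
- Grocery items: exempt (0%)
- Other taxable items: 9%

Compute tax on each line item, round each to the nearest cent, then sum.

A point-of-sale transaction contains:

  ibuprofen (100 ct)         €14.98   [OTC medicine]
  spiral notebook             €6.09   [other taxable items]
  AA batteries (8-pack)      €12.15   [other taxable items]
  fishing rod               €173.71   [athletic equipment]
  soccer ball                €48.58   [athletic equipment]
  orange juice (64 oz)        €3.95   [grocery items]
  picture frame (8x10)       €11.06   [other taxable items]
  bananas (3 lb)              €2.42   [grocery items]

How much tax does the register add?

€15.10

Ibuprofen (100 ct) €14.98: OTC medicine → 5.25% → €0.79
Spiral notebook €6.09: other taxable items → 9% → €0.55
AA batteries (8-pack) €12.15: other taxable items → 9% → €1.09
Fishing rod €173.71: athletic equipment → 5.25% → €9.12
Soccer ball €48.58: athletic equipment → 5.25% → €2.55
Orange juice (64 oz) €3.95: grocery items → 0% → €0.00
Picture frame (8x10) €11.06: other taxable items → 9% → €1.00
Bananas (3 lb) €2.42: grocery items → 0% → €0.00
Total tax = €0.79 + €0.55 + €1.09 + €9.12 + €2.55 + €1.00 = €15.10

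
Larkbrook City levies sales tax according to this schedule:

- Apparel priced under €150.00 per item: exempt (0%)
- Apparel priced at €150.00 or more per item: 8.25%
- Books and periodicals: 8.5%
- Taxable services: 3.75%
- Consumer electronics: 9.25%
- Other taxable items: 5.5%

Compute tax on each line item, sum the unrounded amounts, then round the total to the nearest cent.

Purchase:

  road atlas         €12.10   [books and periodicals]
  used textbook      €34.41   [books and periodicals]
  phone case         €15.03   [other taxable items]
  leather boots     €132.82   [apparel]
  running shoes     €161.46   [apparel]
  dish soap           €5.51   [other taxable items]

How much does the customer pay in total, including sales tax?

€379.73

Road atlas €12.10: books and periodicals → 8.5% → €1.0285
Used textbook €34.41: books and periodicals → 8.5% → €2.92485
Phone case €15.03: other taxable items → 5.5% → €0.82665
Leather boots €132.82: apparel, under €150.00 → 0% → €0.00
Running shoes €161.46: apparel, €150.00 or more → 8.25% → €13.32045
Dish soap €5.51: other taxable items → 5.5% → €0.30305
Subtotal = €361.33; unrounded tax = €18.4035 → €18.40; total due = €379.73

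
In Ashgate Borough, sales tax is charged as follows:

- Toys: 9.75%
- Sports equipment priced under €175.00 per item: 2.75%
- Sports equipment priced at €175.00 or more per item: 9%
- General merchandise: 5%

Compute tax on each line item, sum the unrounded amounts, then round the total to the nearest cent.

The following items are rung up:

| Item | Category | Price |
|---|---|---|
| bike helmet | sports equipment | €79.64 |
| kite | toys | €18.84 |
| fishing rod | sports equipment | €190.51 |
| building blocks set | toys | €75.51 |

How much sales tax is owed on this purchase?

€28.54

Bike helmet €79.64: sports equipment, under €175.00 → 2.75% → €2.1901
Kite €18.84: toys → 9.75% → €1.8369
Fishing rod €190.51: sports equipment, €175.00 or more → 9% → €17.1459
Building blocks set €75.51: toys → 9.75% → €7.362225
Unrounded tax sum = €28.535125 → €28.54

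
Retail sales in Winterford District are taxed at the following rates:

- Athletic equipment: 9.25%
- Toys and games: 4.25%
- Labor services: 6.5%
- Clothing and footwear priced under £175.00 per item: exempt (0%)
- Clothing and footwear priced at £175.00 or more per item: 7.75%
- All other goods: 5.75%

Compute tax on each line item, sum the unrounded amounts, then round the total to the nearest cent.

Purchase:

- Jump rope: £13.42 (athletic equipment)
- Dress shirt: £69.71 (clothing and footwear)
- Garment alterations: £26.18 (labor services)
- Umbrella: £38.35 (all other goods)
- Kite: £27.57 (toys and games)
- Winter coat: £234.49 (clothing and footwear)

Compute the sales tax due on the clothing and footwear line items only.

£18.17

Dress shirt £69.71: clothing and footwear, under £175.00 → 0% → £0.00
Winter coat £234.49: clothing and footwear, £175.00 or more → 7.75% → £18.172975
Tax on clothing and footwear: unrounded sum = £18.172975 → £18.17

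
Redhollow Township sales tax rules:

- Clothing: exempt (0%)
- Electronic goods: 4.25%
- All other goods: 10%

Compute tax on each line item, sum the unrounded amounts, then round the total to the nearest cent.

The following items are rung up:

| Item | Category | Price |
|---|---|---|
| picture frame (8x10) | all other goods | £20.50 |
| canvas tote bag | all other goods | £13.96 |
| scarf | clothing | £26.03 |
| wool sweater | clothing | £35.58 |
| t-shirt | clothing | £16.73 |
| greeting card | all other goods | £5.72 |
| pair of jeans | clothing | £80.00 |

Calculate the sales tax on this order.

£4.02

Picture frame (8x10) £20.50: all other goods → 10% → £2.05
Canvas tote bag £13.96: all other goods → 10% → £1.396
Scarf £26.03: clothing → 0% → £0.00
Wool sweater £35.58: clothing → 0% → £0.00
T-shirt £16.73: clothing → 0% → £0.00
Greeting card £5.72: all other goods → 10% → £0.572
Pair of jeans £80.00: clothing → 0% → £0.00
Unrounded tax sum = £4.018 → £4.02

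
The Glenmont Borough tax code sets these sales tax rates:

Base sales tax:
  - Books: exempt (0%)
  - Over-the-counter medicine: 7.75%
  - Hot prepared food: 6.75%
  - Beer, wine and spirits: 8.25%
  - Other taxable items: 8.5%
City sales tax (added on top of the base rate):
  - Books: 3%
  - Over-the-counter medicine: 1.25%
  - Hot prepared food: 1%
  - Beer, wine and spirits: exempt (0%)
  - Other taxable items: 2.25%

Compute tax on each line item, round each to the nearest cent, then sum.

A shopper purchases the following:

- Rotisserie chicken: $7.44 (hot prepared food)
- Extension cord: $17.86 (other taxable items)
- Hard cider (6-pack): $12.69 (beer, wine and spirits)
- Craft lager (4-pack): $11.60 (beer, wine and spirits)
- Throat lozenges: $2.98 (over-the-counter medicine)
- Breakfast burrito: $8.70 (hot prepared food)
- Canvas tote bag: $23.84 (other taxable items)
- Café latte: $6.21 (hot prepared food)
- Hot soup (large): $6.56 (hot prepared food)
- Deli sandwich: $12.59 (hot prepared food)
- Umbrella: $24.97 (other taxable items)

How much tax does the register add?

Rotisserie chicken $7.44: hot prepared food → 6.75% + 1% city = 7.75% → $0.58
Extension cord $17.86: other taxable items → 8.5% + 2.25% city = 10.75% → $1.92
Hard cider (6-pack) $12.69: beer, wine and spirits → 8.25% + 0% city = 8.25% → $1.05
Craft lager (4-pack) $11.60: beer, wine and spirits → 8.25% + 0% city = 8.25% → $0.96
Throat lozenges $2.98: over-the-counter medicine → 7.75% + 1.25% city = 9% → $0.27
Breakfast burrito $8.70: hot prepared food → 6.75% + 1% city = 7.75% → $0.67
Canvas tote bag $23.84: other taxable items → 8.5% + 2.25% city = 10.75% → $2.56
Café latte $6.21: hot prepared food → 6.75% + 1% city = 7.75% → $0.48
Hot soup (large) $6.56: hot prepared food → 6.75% + 1% city = 7.75% → $0.51
Deli sandwich $12.59: hot prepared food → 6.75% + 1% city = 7.75% → $0.98
Umbrella $24.97: other taxable items → 8.5% + 2.25% city = 10.75% → $2.68
Total tax = $0.58 + $1.92 + $1.05 + $0.96 + $0.27 + $0.67 + $2.56 + $0.48 + $0.51 + $0.98 + $2.68 = $12.66

$12.66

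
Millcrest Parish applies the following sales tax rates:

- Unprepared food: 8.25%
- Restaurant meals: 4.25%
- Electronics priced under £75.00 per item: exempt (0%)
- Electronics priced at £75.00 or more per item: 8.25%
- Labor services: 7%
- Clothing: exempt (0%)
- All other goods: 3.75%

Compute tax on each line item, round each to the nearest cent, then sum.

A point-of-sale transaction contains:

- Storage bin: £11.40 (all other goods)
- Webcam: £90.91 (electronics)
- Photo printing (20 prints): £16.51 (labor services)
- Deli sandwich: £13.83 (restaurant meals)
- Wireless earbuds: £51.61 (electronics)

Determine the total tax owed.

£9.68

Storage bin £11.40: all other goods → 3.75% → £0.43
Webcam £90.91: electronics, £75.00 or more → 8.25% → £7.50
Photo printing (20 prints) £16.51: labor services → 7% → £1.16
Deli sandwich £13.83: restaurant meals → 4.25% → £0.59
Wireless earbuds £51.61: electronics, under £75.00 → 0% → £0.00
Total tax = £0.43 + £7.50 + £1.16 + £0.59 = £9.68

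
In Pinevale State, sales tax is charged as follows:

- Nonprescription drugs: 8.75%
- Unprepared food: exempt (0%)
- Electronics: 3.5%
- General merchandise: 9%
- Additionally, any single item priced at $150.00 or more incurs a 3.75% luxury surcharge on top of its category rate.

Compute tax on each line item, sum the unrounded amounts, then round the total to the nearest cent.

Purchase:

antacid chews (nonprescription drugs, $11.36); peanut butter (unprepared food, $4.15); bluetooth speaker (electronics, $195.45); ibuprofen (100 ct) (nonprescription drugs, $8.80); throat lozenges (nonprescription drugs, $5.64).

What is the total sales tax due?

$16.43

Antacid chews $11.36: nonprescription drugs → 8.75% → $0.994
Peanut butter $4.15: unprepared food → 0% → $0.00
Bluetooth speaker $195.45: electronics → 3.5% + 3.75% surcharge = 7.25% → $14.170125
Ibuprofen (100 ct) $8.80: nonprescription drugs → 8.75% → $0.77
Throat lozenges $5.64: nonprescription drugs → 8.75% → $0.4935
Unrounded tax sum = $16.427625 → $16.43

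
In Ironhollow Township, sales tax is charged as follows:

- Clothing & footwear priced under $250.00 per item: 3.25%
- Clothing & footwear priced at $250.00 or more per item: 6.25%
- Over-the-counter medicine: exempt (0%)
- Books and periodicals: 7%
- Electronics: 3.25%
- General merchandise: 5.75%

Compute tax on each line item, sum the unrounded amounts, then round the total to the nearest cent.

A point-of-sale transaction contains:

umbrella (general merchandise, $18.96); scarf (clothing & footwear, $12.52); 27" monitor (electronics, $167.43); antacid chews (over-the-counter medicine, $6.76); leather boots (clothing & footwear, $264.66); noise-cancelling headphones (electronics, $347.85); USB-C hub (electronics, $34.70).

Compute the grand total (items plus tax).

$888.79

Umbrella $18.96: general merchandise → 5.75% → $1.0902
Scarf $12.52: clothing & footwear, under $250.00 → 3.25% → $0.4069
27" monitor $167.43: electronics → 3.25% → $5.441475
Antacid chews $6.76: over-the-counter medicine → 0% → $0.00
Leather boots $264.66: clothing & footwear, $250.00 or more → 6.25% → $16.54125
Noise-cancelling headphones $347.85: electronics → 3.25% → $11.305125
USB-C hub $34.70: electronics → 3.25% → $1.12775
Subtotal = $852.88; unrounded tax = $35.9127 → $35.91; total due = $888.79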